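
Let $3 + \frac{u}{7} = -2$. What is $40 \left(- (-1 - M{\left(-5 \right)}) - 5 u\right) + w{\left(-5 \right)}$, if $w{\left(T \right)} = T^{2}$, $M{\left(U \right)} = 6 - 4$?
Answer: $7145$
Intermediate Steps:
$u = -35$ ($u = -21 + 7 \left(-2\right) = -21 - 14 = -35$)
$M{\left(U \right)} = 2$
$40 \left(- (-1 - M{\left(-5 \right)}) - 5 u\right) + w{\left(-5 \right)} = 40 \left(- (-1 - 2) - -175\right) + \left(-5\right)^{2} = 40 \left(- (-1 - 2) + 175\right) + 25 = 40 \left(\left(-1\right) \left(-3\right) + 175\right) + 25 = 40 \left(3 + 175\right) + 25 = 40 \cdot 178 + 25 = 7120 + 25 = 7145$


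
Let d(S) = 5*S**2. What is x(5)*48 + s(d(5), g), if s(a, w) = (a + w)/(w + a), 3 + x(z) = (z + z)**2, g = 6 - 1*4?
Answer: 4657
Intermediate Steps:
g = 2 (g = 6 - 4 = 2)
x(z) = -3 + 4*z**2 (x(z) = -3 + (z + z)**2 = -3 + (2*z)**2 = -3 + 4*z**2)
s(a, w) = 1 (s(a, w) = (a + w)/(a + w) = 1)
x(5)*48 + s(d(5), g) = (-3 + 4*5**2)*48 + 1 = (-3 + 4*25)*48 + 1 = (-3 + 100)*48 + 1 = 97*48 + 1 = 4656 + 1 = 4657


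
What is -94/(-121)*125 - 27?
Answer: 8483/121 ≈ 70.107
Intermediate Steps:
-94/(-121)*125 - 27 = -94*(-1/121)*125 - 27 = (94/121)*125 - 27 = 11750/121 - 27 = 8483/121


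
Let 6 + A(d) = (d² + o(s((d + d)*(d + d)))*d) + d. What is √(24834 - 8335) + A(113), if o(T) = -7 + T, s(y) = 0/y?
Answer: 12085 + √16499 ≈ 12213.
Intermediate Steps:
s(y) = 0
A(d) = -6 + d² - 6*d (A(d) = -6 + ((d² + (-7 + 0)*d) + d) = -6 + ((d² - 7*d) + d) = -6 + (d² - 6*d) = -6 + d² - 6*d)
√(24834 - 8335) + A(113) = √(24834 - 8335) + (-6 + 113² - 6*113) = √16499 + (-6 + 12769 - 678) = √16499 + 12085 = 12085 + √16499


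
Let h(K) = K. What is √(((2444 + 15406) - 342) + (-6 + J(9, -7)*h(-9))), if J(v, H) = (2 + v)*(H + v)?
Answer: 2*√4326 ≈ 131.54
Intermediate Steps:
√(((2444 + 15406) - 342) + (-6 + J(9, -7)*h(-9))) = √(((2444 + 15406) - 342) + (-6 + (9² + 2*(-7) + 2*9 - 7*9)*(-9))) = √((17850 - 342) + (-6 + (81 - 14 + 18 - 63)*(-9))) = √(17508 + (-6 + 22*(-9))) = √(17508 + (-6 - 198)) = √(17508 - 204) = √17304 = 2*√4326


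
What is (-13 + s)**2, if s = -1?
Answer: 196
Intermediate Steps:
(-13 + s)**2 = (-13 - 1)**2 = (-14)**2 = 196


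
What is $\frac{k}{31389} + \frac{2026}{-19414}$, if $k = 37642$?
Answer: $\frac{333593837}{304693023} \approx 1.0949$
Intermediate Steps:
$\frac{k}{31389} + \frac{2026}{-19414} = \frac{37642}{31389} + \frac{2026}{-19414} = 37642 \cdot \frac{1}{31389} + 2026 \left(- \frac{1}{19414}\right) = \frac{37642}{31389} - \frac{1013}{9707} = \frac{333593837}{304693023}$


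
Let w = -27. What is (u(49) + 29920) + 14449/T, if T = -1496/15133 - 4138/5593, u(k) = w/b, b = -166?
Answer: 37391914560752/2945980503 ≈ 12693.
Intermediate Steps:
u(k) = 27/166 (u(k) = -27/(-166) = -27*(-1/166) = 27/166)
T = -70987482/84638869 (T = -1496*1/15133 - 4138*1/5593 = -1496/15133 - 4138/5593 = -70987482/84638869 ≈ -0.83871)
(u(49) + 29920) + 14449/T = (27/166 + 29920) + 14449/(-70987482/84638869) = 4966747/166 + 14449*(-84638869/70987482) = 4966747/166 - 1222947018181/70987482 = 37391914560752/2945980503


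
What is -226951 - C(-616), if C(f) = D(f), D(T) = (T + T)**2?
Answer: -1744775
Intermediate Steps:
D(T) = 4*T**2 (D(T) = (2*T)**2 = 4*T**2)
C(f) = 4*f**2
-226951 - C(-616) = -226951 - 4*(-616)**2 = -226951 - 4*379456 = -226951 - 1*1517824 = -226951 - 1517824 = -1744775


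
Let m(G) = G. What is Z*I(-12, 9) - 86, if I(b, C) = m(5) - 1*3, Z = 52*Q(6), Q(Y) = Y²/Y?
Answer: 538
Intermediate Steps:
Q(Y) = Y
Z = 312 (Z = 52*6 = 312)
I(b, C) = 2 (I(b, C) = 5 - 1*3 = 5 - 3 = 2)
Z*I(-12, 9) - 86 = 312*2 - 86 = 624 - 86 = 538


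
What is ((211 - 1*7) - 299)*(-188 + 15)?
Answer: 16435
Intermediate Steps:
((211 - 1*7) - 299)*(-188 + 15) = ((211 - 7) - 299)*(-173) = (204 - 299)*(-173) = -95*(-173) = 16435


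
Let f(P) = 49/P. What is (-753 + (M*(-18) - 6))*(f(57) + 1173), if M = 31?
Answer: -29373490/19 ≈ -1.5460e+6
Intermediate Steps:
(-753 + (M*(-18) - 6))*(f(57) + 1173) = (-753 + (31*(-18) - 6))*(49/57 + 1173) = (-753 + (-558 - 6))*(49*(1/57) + 1173) = (-753 - 564)*(49/57 + 1173) = -1317*66910/57 = -29373490/19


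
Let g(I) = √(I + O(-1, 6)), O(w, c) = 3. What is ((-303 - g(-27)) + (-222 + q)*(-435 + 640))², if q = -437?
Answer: 18332618380 + 541592*I*√6 ≈ 1.8333e+10 + 1.3266e+6*I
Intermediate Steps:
g(I) = √(3 + I) (g(I) = √(I + 3) = √(3 + I))
((-303 - g(-27)) + (-222 + q)*(-435 + 640))² = ((-303 - √(3 - 27)) + (-222 - 437)*(-435 + 640))² = ((-303 - √(-24)) - 659*205)² = ((-303 - 2*I*√6) - 135095)² = (-135398 - 2*I*√6)²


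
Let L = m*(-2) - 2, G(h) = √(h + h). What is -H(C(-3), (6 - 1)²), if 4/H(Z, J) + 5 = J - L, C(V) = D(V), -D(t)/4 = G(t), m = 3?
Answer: -⅐ ≈ -0.14286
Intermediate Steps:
G(h) = √2*√h (G(h) = √(2*h) = √2*√h)
L = -8 (L = 3*(-2) - 2 = -6 - 2 = -8)
D(t) = -4*√2*√t
C(V) = -4*√2*√V
H(Z, J) = 4/(3 + J) (H(Z, J) = 4/(-5 + (J - 1*(-8))) = 4/(-5 + (J + 8)) = 4/(-5 + (8 + J)) = 4/(3 + J))
-H(C(-3), (6 - 1)²) = -4/(3 + (6 - 1)²) = -4/(3 + 5²) = -4/(3 + 25) = -4/28 = -1*⅐ = -⅐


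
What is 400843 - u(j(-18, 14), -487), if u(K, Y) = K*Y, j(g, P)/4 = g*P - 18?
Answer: -125117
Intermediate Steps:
j(g, P) = -72 + 4*P*g (j(g, P) = 4*(g*P - 18) = 4*(P*g - 18) = 4*(-18 + P*g) = -72 + 4*P*g)
400843 - u(j(-18, 14), -487) = 400843 - (-72 + 4*14*(-18))*(-487) = 400843 - (-72 - 1008)*(-487) = 400843 - (-1080)*(-487) = 400843 - 1*525960 = 400843 - 525960 = -125117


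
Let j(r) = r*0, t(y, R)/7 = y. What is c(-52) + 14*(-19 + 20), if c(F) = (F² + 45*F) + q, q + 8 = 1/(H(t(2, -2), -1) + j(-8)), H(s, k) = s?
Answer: 5181/14 ≈ 370.07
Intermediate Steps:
t(y, R) = 7*y
j(r) = 0
q = -111/14 (q = -8 + 1/(7*2 + 0) = -8 + 1/(14 + 0) = -8 + 1/14 = -111/14 ≈ -7.9286)
c(F) = -111/14 + F² + 45*F (c(F) = (F² + 45*F) - 111/14 = -111/14 + F² + 45*F)
c(-52) + 14*(-19 + 20) = (-111/14 + (-52)² + 45*(-52)) + 14*(-19 + 20) = (-111/14 + 2704 - 2340) + 14*1 = 4985/14 + 14 = 5181/14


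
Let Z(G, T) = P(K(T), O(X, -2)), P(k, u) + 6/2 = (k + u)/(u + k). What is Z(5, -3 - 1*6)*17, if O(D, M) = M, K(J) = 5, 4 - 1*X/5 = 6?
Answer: -34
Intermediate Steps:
X = -10 (X = 20 - 5*6 = 20 - 30 = -10)
P(k, u) = -2 (P(k, u) = -3 + (k + u)/(u + k) = -3 + (k + u)/(k + u) = -3 + 1 = -2)
Z(G, T) = -2
Z(5, -3 - 1*6)*17 = -2*17 = -34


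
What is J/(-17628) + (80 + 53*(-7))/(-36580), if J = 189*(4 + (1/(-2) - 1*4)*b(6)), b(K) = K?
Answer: 3419646/13434005 ≈ 0.25455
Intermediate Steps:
J = -4347 (J = 189*(4 + (1/(-2) - 1*4)*6) = 189*(4 + (-½ - 4)*6) = 189*(4 - 9/2*6) = 189*(4 - 27) = 189*(-23) = -4347)
J/(-17628) + (80 + 53*(-7))/(-36580) = -4347/(-17628) + (80 + 53*(-7))/(-36580) = -4347*(-1/17628) + (80 - 371)*(-1/36580) = 1449/5876 - 291*(-1/36580) = 1449/5876 + 291/36580 = 3419646/13434005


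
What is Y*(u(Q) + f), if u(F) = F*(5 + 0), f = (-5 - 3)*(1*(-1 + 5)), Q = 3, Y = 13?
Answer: -221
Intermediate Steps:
f = -32 (f = -8*4 = -32)
u(F) = 5*F (u(F) = F*5 = 5*F)
Y*(u(Q) + f) = 13*(5*3 - 32) = 13*(15 - 32) = 13*(-17) = -221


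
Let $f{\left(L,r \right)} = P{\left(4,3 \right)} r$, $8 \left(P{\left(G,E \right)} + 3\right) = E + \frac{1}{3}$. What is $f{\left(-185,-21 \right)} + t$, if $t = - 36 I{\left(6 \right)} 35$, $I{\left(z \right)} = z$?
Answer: $- \frac{30023}{4} \approx -7505.8$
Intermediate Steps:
$P{\left(G,E \right)} = - \frac{71}{24} + \frac{E}{8}$ ($P{\left(G,E \right)} = -3 + \frac{E + \frac{1}{3}}{8} = -3 + \frac{\frac{1}{3} + E}{8} = -3 + \left(\frac{1}{24} + \frac{E}{8}\right) = - \frac{71}{24} + \frac{E}{8}$)
$f{\left(L,r \right)} = - \frac{31 r}{12}$ ($f{\left(L,r \right)} = \left(- \frac{71}{24} + \frac{1}{8} \cdot 3\right) r = \left(- \frac{71}{24} + \frac{3}{8}\right) r = - \frac{31 r}{12}$)
$t = -7560$ ($t = \left(-36\right) 6 \cdot 35 = \left(-216\right) 35 = -7560$)
$f{\left(-185,-21 \right)} + t = \left(- \frac{31}{12}\right) \left(-21\right) - 7560 = \frac{217}{4} - 7560 = - \frac{30023}{4}$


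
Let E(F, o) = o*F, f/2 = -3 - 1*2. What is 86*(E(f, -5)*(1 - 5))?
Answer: -17200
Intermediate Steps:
f = -10 (f = 2*(-3 - 1*2) = 2*(-3 - 2) = 2*(-5) = -10)
E(F, o) = F*o
86*(E(f, -5)*(1 - 5)) = 86*((-10*(-5))*(1 - 5)) = 86*(50*(-4)) = 86*(-200) = -17200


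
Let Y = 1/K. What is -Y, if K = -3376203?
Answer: 1/3376203 ≈ 2.9619e-7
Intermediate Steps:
Y = -1/3376203 (Y = 1/(-3376203) = -1/3376203 ≈ -2.9619e-7)
-Y = -1*(-1/3376203) = 1/3376203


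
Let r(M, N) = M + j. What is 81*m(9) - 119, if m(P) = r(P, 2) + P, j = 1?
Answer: 1420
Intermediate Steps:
r(M, N) = 1 + M (r(M, N) = M + 1 = 1 + M)
m(P) = 1 + 2*P (m(P) = (1 + P) + P = 1 + 2*P)
81*m(9) - 119 = 81*(1 + 2*9) - 119 = 81*(1 + 18) - 119 = 81*19 - 119 = 1539 - 119 = 1420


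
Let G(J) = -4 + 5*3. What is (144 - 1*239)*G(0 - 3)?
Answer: -1045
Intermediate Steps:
G(J) = 11 (G(J) = -4 + 15 = 11)
(144 - 1*239)*G(0 - 3) = (144 - 1*239)*11 = (144 - 239)*11 = -95*11 = -1045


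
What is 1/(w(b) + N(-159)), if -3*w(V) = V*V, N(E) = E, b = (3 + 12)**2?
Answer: -1/17034 ≈ -5.8706e-5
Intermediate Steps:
b = 225 (b = 15**2 = 225)
w(V) = -V**2/3 (w(V) = -V*V/3 = -V**2/3)
1/(w(b) + N(-159)) = 1/(-1/3*225**2 - 159) = 1/(-1/3*50625 - 159) = 1/(-16875 - 159) = 1/(-17034) = -1/17034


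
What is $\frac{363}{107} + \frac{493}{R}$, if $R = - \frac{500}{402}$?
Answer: $- \frac{10512201}{26750} \approx -392.98$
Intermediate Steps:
$R = - \frac{250}{201}$ ($R = \left(-500\right) \frac{1}{402} = - \frac{250}{201} \approx -1.2438$)
$\frac{363}{107} + \frac{493}{R} = \frac{363}{107} + \frac{493}{- \frac{250}{201}} = 363 \cdot \frac{1}{107} + 493 \left(- \frac{201}{250}\right) = \frac{363}{107} - \frac{99093}{250} = - \frac{10512201}{26750}$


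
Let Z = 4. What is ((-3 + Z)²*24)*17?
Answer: 408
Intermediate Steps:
((-3 + Z)²*24)*17 = ((-3 + 4)²*24)*17 = (1²*24)*17 = (1*24)*17 = 24*17 = 408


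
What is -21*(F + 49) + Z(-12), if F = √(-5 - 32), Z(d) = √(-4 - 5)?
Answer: -1029 + 3*I - 21*I*√37 ≈ -1029.0 - 124.74*I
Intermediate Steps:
Z(d) = 3*I (Z(d) = √(-9) = 3*I)
F = I*√37 (F = √(-37) = I*√37 ≈ 6.0828*I)
-21*(F + 49) + Z(-12) = -21*(I*√37 + 49) + 3*I = -21*(49 + I*√37) + 3*I = (-1029 - 21*I*√37) + 3*I = -1029 + 3*I - 21*I*√37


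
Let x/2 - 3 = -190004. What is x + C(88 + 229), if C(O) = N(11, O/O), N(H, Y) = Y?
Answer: -380001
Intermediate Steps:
x = -380002 (x = 6 + 2*(-190004) = 6 - 380008 = -380002)
C(O) = 1 (C(O) = O/O = 1)
x + C(88 + 229) = -380002 + 1 = -380001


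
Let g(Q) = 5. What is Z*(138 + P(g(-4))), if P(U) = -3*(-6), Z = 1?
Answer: 156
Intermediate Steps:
P(U) = 18
Z*(138 + P(g(-4))) = 1*(138 + 18) = 1*156 = 156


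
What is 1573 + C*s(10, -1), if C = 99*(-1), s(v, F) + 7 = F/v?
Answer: 22759/10 ≈ 2275.9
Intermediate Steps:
s(v, F) = -7 + F/v
C = -99
1573 + C*s(10, -1) = 1573 - 99*(-7 - 1/10) = 1573 - 99*(-71/10) = 1573 + 7029/10 = 22759/10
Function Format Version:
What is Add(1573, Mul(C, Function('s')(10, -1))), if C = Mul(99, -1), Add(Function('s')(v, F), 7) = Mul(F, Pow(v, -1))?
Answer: Rational(22759, 10) ≈ 2275.9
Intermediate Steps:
Function('s')(v, F) = Add(-7, Mul(F, Pow(v, -1)))
C = -99
Add(1573, Mul(C, Function('s')(10, -1))) = Add(1573, Mul(-99, Add(-7, Mul(-1, Pow(10, -1))))) = Add(1573, Mul(-99, Add(-7, Mul(-1, Rational(1, 10))))) = Add(1573, Mul(-99, Add(-7, Rational(-1, 10)))) = Add(1573, Mul(-99, Rational(-71, 10))) = Add(1573, Rational(7029, 10)) = Rational(22759, 10)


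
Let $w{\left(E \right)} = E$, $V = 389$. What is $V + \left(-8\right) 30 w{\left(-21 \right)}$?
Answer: $5429$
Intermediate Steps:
$V + \left(-8\right) 30 w{\left(-21 \right)} = 389 + \left(-8\right) 30 \left(-21\right) = 389 - -5040 = 389 + 5040 = 5429$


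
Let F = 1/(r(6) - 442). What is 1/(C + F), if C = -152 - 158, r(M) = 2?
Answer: -440/136401 ≈ -0.0032258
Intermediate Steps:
C = -310
F = -1/440 (F = 1/(2 - 442) = 1/(-440) = -1/440 ≈ -0.0022727)
1/(C + F) = 1/(-310 - 1/440) = 1/(-136401/440) = -440/136401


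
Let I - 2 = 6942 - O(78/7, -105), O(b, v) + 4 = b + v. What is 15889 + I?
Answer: 160516/7 ≈ 22931.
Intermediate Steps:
O(b, v) = -4 + b + v (O(b, v) = -4 + (b + v) = -4 + b + v)
I = 49293/7 (I = 2 + (6942 - (-4 + 78/7 - 105)) = 2 + (6942 - 1*(-685/7)) = 2 + (6942 + 685/7) = 2 + 49279/7 = 49293/7 ≈ 7041.9)
15889 + I = 15889 + 49293/7 = 160516/7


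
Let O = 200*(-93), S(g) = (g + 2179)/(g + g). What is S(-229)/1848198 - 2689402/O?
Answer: 94854611326207/656017880100 ≈ 144.59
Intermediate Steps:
S(g) = (2179 + g)/(2*g) (S(g) = (2179 + g)/((2*g)) = (2179 + g)*(1/(2*g)) = (2179 + g)/(2*g))
O = -18600
S(-229)/1848198 - 2689402/O = ((1/2)*(2179 - 229)/(-229))/1848198 - 2689402/(-18600) = ((1/2)*(-1/229)*1950)*(1/1848198) - 2689402*(-1/18600) = -975/229*1/1848198 + 1344701/9300 = -325/141079114 + 1344701/9300 = 94854611326207/656017880100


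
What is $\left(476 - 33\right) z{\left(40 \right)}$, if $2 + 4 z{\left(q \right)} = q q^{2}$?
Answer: $\frac{14175557}{2} \approx 7.0878 \cdot 10^{6}$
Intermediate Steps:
$z{\left(q \right)} = - \frac{1}{2} + \frac{q^{3}}{4}$ ($z{\left(q \right)} = - \frac{1}{2} + \frac{q q^{2}}{4} = - \frac{1}{2} + \frac{q^{3}}{4}$)
$\left(476 - 33\right) z{\left(40 \right)} = \left(476 - 33\right) \left(- \frac{1}{2} + \frac{40^{3}}{4}\right) = 443 \left(- \frac{1}{2} + \frac{1}{4} \cdot 64000\right) = 443 \left(- \frac{1}{2} + 16000\right) = 443 \cdot \frac{31999}{2} = \frac{14175557}{2}$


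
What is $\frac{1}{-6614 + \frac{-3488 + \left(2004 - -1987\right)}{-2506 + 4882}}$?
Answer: $- \frac{2376}{15714361} \approx -0.0001512$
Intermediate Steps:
$\frac{1}{-6614 + \frac{-3488 + \left(2004 - -1987\right)}{-2506 + 4882}} = \frac{1}{-6614 + \frac{-3488 + \left(2004 + 1987\right)}{2376}} = \frac{1}{-6614 + \left(-3488 + 3991\right) \frac{1}{2376}} = \frac{1}{-6614 + 503 \cdot \frac{1}{2376}} = \frac{1}{-6614 + \frac{503}{2376}} = \frac{1}{- \frac{15714361}{2376}} = - \frac{2376}{15714361}$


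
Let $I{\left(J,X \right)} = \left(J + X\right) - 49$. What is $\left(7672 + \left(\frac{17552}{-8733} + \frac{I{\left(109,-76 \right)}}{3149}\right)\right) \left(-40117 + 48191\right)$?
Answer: $\frac{1703018573568752}{27500217} \approx 6.1927 \cdot 10^{7}$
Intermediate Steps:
$I{\left(J,X \right)} = -49 + J + X$
$\left(7672 + \left(\frac{17552}{-8733} + \frac{I{\left(109,-76 \right)}}{3149}\right)\right) \left(-40117 + 48191\right) = \left(7672 + \left(\frac{17552}{-8733} + \frac{-49 + 109 - 76}{3149}\right)\right) \left(-40117 + 48191\right) = \left(7672 + \left(17552 \left(- \frac{1}{8733}\right) - \frac{16}{3149}\right)\right) 8074 = \left(7672 - \frac{55410976}{27500217}\right) 8074 = \frac{210926253848}{27500217} \cdot 8074 = \frac{1703018573568752}{27500217}$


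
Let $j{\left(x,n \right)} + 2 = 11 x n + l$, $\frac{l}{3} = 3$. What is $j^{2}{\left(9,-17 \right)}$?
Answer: $2808976$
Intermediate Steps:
$l = 9$ ($l = 3 \cdot 3 = 9$)
$j{\left(x,n \right)} = 7 + 11 n x$ ($j{\left(x,n \right)} = -2 + \left(11 x n + 9\right) = -2 + \left(11 n x + 9\right) = -2 + \left(9 + 11 n x\right) = 7 + 11 n x$)
$j^{2}{\left(9,-17 \right)} = \left(7 + 11 \left(-17\right) 9\right)^{2} = \left(7 - 1683\right)^{2} = \left(-1676\right)^{2} = 2808976$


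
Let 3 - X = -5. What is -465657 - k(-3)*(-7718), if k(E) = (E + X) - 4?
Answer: -457939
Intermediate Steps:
X = 8 (X = 3 - 1*(-5) = 3 + 5 = 8)
k(E) = 4 + E (k(E) = (E + 8) - 4 = (8 + E) - 4 = 4 + E)
-465657 - k(-3)*(-7718) = -465657 - (4 - 3)*(-7718) = -465657 - (-7718) = -465657 - 1*(-7718) = -465657 + 7718 = -457939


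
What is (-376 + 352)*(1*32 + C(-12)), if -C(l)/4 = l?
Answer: -1920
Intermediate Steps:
C(l) = -4*l
(-376 + 352)*(1*32 + C(-12)) = (-376 + 352)*(1*32 - 4*(-12)) = -24*(32 + 48) = -24*80 = -1920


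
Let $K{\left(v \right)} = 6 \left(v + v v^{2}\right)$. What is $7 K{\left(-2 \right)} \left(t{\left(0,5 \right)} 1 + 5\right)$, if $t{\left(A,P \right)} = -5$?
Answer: $0$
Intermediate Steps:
$K{\left(v \right)} = 6 v + 6 v^{3}$ ($K{\left(v \right)} = 6 \left(v + v^{3}\right) = 6 v + 6 v^{3}$)
$7 K{\left(-2 \right)} \left(t{\left(0,5 \right)} 1 + 5\right) = 7 \cdot 6 \left(-2\right) \left(1 + \left(-2\right)^{2}\right) \left(\left(-5\right) 1 + 5\right) = 7 \cdot 6 \left(-2\right) \left(1 + 4\right) \left(-5 + 5\right) = 7 \cdot 6 \left(-2\right) 5 \cdot 0 = 7 \left(-60\right) 0 = \left(-420\right) 0 = 0$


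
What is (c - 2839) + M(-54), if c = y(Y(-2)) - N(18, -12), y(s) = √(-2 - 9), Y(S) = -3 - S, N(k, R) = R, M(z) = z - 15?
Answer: -2896 + I*√11 ≈ -2896.0 + 3.3166*I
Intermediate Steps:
M(z) = -15 + z
y(s) = I*√11 (y(s) = √(-11) = I*√11)
c = 12 + I*√11 (c = I*√11 - 1*(-12) = I*√11 + 12 = 12 + I*√11 ≈ 12.0 + 3.3166*I)
(c - 2839) + M(-54) = ((12 + I*√11) - 2839) + (-15 - 54) = (-2827 + I*√11) - 69 = -2896 + I*√11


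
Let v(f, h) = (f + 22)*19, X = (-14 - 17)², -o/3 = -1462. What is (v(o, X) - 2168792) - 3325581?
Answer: -5410621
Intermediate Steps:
o = 4386 (o = -3*(-1462) = 4386)
X = 961 (X = (-31)² = 961)
v(f, h) = 418 + 19*f (v(f, h) = (22 + f)*19 = 418 + 19*f)
(v(o, X) - 2168792) - 3325581 = ((418 + 19*4386) - 2168792) - 3325581 = ((418 + 83334) - 2168792) - 3325581 = (83752 - 2168792) - 3325581 = -2085040 - 3325581 = -5410621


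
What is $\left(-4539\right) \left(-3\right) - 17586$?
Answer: $-3969$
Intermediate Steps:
$\left(-4539\right) \left(-3\right) - 17586 = 13617 - 17586 = -3969$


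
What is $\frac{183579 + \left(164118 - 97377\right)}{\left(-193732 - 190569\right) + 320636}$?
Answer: $- \frac{7152}{1819} \approx -3.9318$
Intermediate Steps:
$\frac{183579 + \left(164118 - 97377\right)}{\left(-193732 - 190569\right) + 320636} = \frac{183579 + \left(164118 - 97377\right)}{-384301 + 320636} = \frac{183579 + 66741}{-63665} = 250320 \left(- \frac{1}{63665}\right) = - \frac{7152}{1819}$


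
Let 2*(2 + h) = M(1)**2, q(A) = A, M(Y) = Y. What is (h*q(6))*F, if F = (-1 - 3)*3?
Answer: 108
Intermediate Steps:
F = -12 (F = -4*3 = -12)
h = -3/2 (h = -2 + (1/2)*1**2 = -2 + (1/2)*1 = -2 + 1/2 = -3/2 ≈ -1.5000)
(h*q(6))*F = -3/2*6*(-12) = -9*(-12) = 108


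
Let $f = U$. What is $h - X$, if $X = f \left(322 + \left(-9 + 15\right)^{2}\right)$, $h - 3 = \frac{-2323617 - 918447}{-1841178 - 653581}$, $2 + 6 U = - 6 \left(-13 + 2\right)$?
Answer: $- \frac{28547780081}{7484277} \approx -3814.4$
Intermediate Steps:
$U = \frac{32}{3}$ ($U = - \frac{1}{3} + \frac{\left(-6\right) \left(-13 + 2\right)}{6} = - \frac{1}{3} + \frac{\left(-6\right) \left(-11\right)}{6} = - \frac{1}{3} + \frac{1}{6} \cdot 66 = - \frac{1}{3} + 11 = \frac{32}{3} \approx 10.667$)
$f = \frac{32}{3} \approx 10.667$
$h = \frac{10726341}{2494759}$ ($h = 3 + \frac{-2323617 - 918447}{-1841178 - 653581} = 3 - \frac{3242064}{-2494759} = 3 - - \frac{3242064}{2494759} = 3 + \frac{3242064}{2494759} = \frac{10726341}{2494759} \approx 4.2996$)
$X = \frac{11456}{3}$ ($X = \frac{32 \left(322 + \left(-9 + 15\right)^{2}\right)}{3} = \frac{32 \left(322 + 6^{2}\right)}{3} = \frac{32 \left(322 + 36\right)}{3} = \frac{32}{3} \cdot 358 = \frac{11456}{3} \approx 3818.7$)
$h - X = \frac{10726341}{2494759} - \frac{11456}{3} = - \frac{28547780081}{7484277}$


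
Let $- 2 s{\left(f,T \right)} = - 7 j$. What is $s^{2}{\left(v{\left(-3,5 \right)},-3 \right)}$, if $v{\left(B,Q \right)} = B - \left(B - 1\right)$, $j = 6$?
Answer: $441$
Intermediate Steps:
$v{\left(B,Q \right)} = 1$ ($v{\left(B,Q \right)} = B - \left(B - 1\right) = B - \left(-1 + B\right) = 1$)
$s{\left(f,T \right)} = 21$ ($s{\left(f,T \right)} = - \frac{\left(-7\right) 6}{2} = \left(- \frac{1}{2}\right) \left(-42\right) = 21$)
$s^{2}{\left(v{\left(-3,5 \right)},-3 \right)} = 21^{2} = 441$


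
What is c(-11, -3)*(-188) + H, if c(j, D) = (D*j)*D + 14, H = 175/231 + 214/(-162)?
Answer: 14237678/891 ≈ 15979.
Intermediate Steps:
H = -502/891 (H = 175*(1/231) + 214*(-1/162) = 25/33 - 107/81 = -502/891 ≈ -0.56341)
c(j, D) = 14 + j*D² (c(j, D) = j*D² + 14 = 14 + j*D²)
c(-11, -3)*(-188) + H = (14 - 11*(-3)²)*(-188) - 502/891 = (14 - 11*9)*(-188) - 502/891 = (14 - 99)*(-188) - 502/891 = -85*(-188) - 502/891 = 15980 - 502/891 = 14237678/891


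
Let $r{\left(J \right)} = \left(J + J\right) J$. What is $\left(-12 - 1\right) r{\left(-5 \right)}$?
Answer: $-650$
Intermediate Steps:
$r{\left(J \right)} = 2 J^{2}$ ($r{\left(J \right)} = 2 J J = 2 J^{2}$)
$\left(-12 - 1\right) r{\left(-5 \right)} = \left(-12 - 1\right) 2 \left(-5\right)^{2} = - 13 \cdot 2 \cdot 25 = \left(-13\right) 50 = -650$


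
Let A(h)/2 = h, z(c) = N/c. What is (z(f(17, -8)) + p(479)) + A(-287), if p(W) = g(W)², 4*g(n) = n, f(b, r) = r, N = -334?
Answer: 220925/16 ≈ 13808.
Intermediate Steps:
z(c) = -334/c
g(n) = n/4
A(h) = 2*h
p(W) = W²/16 (p(W) = (W/4)² = W²/16)
(z(f(17, -8)) + p(479)) + A(-287) = (-334/(-8) + (1/16)*479²) + 2*(-287) = (-334*(-⅛) + (1/16)*229441) - 574 = (167/4 + 229441/16) - 574 = 230109/16 - 574 = 220925/16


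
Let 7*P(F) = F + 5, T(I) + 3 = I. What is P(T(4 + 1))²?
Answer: 1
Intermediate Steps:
T(I) = -3 + I
P(F) = 5/7 + F/7 (P(F) = (F + 5)/7 = (5 + F)/7 = 5/7 + F/7)
P(T(4 + 1))² = (5/7 + (-3 + (4 + 1))/7)² = (5/7 + (-3 + 5)/7)² = (5/7 + (⅐)*2)² = (5/7 + 2/7)² = 1² = 1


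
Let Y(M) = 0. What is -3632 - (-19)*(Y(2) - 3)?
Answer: -3689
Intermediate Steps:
-3632 - (-19)*(Y(2) - 3) = -3632 - (-19)*(0 - 3) = -3632 - (-19)*(-3) = -3632 - 1*57 = -3632 - 57 = -3689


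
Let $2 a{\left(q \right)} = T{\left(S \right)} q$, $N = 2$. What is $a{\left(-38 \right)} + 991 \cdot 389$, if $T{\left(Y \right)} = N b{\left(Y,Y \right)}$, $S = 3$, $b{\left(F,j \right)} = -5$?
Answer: $385689$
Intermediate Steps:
$T{\left(Y \right)} = -10$ ($T{\left(Y \right)} = 2 \left(-5\right) = -10$)
$a{\left(q \right)} = - 5 q$ ($a{\left(q \right)} = \frac{\left(-10\right) q}{2} = - 5 q$)
$a{\left(-38 \right)} + 991 \cdot 389 = \left(-5\right) \left(-38\right) + 991 \cdot 389 = 190 + 385499 = 385689$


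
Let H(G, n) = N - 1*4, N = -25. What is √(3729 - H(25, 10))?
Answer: √3758 ≈ 61.303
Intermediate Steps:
H(G, n) = -29 (H(G, n) = -25 - 1*4 = -25 - 4 = -29)
√(3729 - H(25, 10)) = √(3729 - 1*(-29)) = √(3729 + 29) = √3758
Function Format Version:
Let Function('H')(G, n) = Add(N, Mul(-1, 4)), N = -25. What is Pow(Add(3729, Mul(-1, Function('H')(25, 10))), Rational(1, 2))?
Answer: Pow(3758, Rational(1, 2)) ≈ 61.303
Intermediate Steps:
Function('H')(G, n) = -29 (Function('H')(G, n) = Add(-25, Mul(-1, 4)) = Add(-25, -4) = -29)
Pow(Add(3729, Mul(-1, Function('H')(25, 10))), Rational(1, 2)) = Pow(Add(3729, Mul(-1, -29)), Rational(1, 2)) = Pow(Add(3729, 29), Rational(1, 2)) = Pow(3758, Rational(1, 2))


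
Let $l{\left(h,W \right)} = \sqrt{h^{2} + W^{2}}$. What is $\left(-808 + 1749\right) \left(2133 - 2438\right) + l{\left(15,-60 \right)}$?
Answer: $-287005 + 15 \sqrt{17} \approx -2.8694 \cdot 10^{5}$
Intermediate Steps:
$l{\left(h,W \right)} = \sqrt{W^{2} + h^{2}}$
$\left(-808 + 1749\right) \left(2133 - 2438\right) + l{\left(15,-60 \right)} = \left(-808 + 1749\right) \left(2133 - 2438\right) + \sqrt{\left(-60\right)^{2} + 15^{2}} = 941 \left(-305\right) + \sqrt{3600 + 225} = -287005 + \sqrt{3825} = -287005 + 15 \sqrt{17}$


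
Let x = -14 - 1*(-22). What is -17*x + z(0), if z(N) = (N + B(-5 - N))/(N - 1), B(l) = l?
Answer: -131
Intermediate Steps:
x = 8 (x = -14 + 22 = 8)
z(N) = -5/(-1 + N) (z(N) = (N + (-5 - N))/(N - 1) = -5/(-1 + N))
-17*x + z(0) = -17*8 - 5/(-1 + 0) = -136 - 5/(-1) = -136 - 5*(-1) = -136 + 5 = -131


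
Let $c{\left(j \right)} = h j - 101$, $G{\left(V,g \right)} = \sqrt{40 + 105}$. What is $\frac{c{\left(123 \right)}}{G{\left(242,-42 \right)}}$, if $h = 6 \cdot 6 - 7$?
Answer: $\frac{3466 \sqrt{145}}{145} \approx 287.84$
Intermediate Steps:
$h = 29$ ($h = 36 - 7 = 29$)
$G{\left(V,g \right)} = \sqrt{145}$
$c{\left(j \right)} = -101 + 29 j$ ($c{\left(j \right)} = 29 j - 101 = -101 + 29 j$)
$\frac{c{\left(123 \right)}}{G{\left(242,-42 \right)}} = \frac{-101 + 29 \cdot 123}{\sqrt{145}} = \left(-101 + 3567\right) \frac{\sqrt{145}}{145} = 3466 \frac{\sqrt{145}}{145} = \frac{3466 \sqrt{145}}{145}$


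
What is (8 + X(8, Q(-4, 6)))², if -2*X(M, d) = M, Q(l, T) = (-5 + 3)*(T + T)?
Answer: 16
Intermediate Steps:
Q(l, T) = -4*T
X(M, d) = -M/2
(8 + X(8, Q(-4, 6)))² = (8 - ½*8)² = (8 - 4)² = 4² = 16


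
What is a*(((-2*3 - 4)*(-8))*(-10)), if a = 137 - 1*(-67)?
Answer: -163200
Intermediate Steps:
a = 204 (a = 137 + 67 = 204)
a*(((-2*3 - 4)*(-8))*(-10)) = 204*(((-2*3 - 4)*(-8))*(-10)) = 204*(((-6 - 4)*(-8))*(-10)) = 204*(-10*(-8)*(-10)) = 204*(80*(-10)) = 204*(-800) = -163200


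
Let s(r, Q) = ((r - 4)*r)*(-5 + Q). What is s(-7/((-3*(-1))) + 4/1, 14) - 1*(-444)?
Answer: 409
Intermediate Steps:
s(r, Q) = r*(-5 + Q)*(-4 + r) (s(r, Q) = ((-4 + r)*r)*(-5 + Q) = (r*(-4 + r))*(-5 + Q) = r*(-5 + Q)*(-4 + r))
s(-7/((-3*(-1))) + 4/1, 14) - 1*(-444) = (-7/((-3*(-1))) + 4/1)*(20 - 5*(-7/((-3*(-1))) + 4/1) - 4*14 + 14*(-7/((-3*(-1))) + 4/1)) - 1*(-444) = (-7/3 + 4*1)*(20 - 5*(-7/3 + 4*1) - 56 + 14*(-7/3 + 4*1)) + 444 = (-7*⅓ + 4)*(20 - 5*(-7*⅓ + 4) - 56 + 14*(-7*⅓ + 4)) + 444 = (-7/3 + 4)*(20 - 5*(-7/3 + 4) - 56 + 14*(-7/3 + 4)) + 444 = 5*(20 - 5*5/3 - 56 + 14*(5/3))/3 + 444 = 5*(20 - 25/3 - 56 + 70/3)/3 + 444 = (5/3)*(-21) + 444 = -35 + 444 = 409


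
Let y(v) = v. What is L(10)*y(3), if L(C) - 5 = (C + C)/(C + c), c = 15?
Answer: 87/5 ≈ 17.400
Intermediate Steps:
L(C) = 5 + 2*C/(15 + C) (L(C) = 5 + (C + C)/(C + 15) = 5 + (2*C)/(15 + C) = 5 + 2*C/(15 + C))
L(10)*y(3) = ((75 + 7*10)/(15 + 10))*3 = ((75 + 70)/25)*3 = ((1/25)*145)*3 = (29/5)*3 = 87/5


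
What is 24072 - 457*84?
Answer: -14316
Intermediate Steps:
24072 - 457*84 = 24072 - 1*38388 = 24072 - 38388 = -14316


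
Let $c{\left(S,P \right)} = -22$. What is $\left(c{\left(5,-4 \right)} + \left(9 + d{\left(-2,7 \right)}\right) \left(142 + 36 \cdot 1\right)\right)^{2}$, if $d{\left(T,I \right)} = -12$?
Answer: $309136$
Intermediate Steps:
$\left(c{\left(5,-4 \right)} + \left(9 + d{\left(-2,7 \right)}\right) \left(142 + 36 \cdot 1\right)\right)^{2} = \left(-22 + \left(9 - 12\right) \left(142 + 36 \cdot 1\right)\right)^{2} = \left(-22 - 3 \left(142 + 36\right)\right)^{2} = \left(-22 - 534\right)^{2} = \left(-556\right)^{2} = 309136$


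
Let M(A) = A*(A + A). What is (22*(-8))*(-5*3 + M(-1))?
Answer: 2288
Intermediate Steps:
M(A) = 2*A² (M(A) = A*(2*A) = 2*A²)
(22*(-8))*(-5*3 + M(-1)) = (22*(-8))*(-5*3 + 2*(-1)²) = -176*(-15 + 2*1) = -176*(-15 + 2) = -176*(-13) = 2288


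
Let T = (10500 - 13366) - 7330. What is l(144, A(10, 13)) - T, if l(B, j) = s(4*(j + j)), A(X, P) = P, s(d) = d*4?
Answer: 10612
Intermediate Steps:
s(d) = 4*d
l(B, j) = 32*j (l(B, j) = 4*(4*(j + j)) = 4*(4*(2*j)) = 4*(8*j) = 32*j)
T = -10196 (T = -2866 - 7330 = -10196)
l(144, A(10, 13)) - T = 32*13 - 1*(-10196) = 416 + 10196 = 10612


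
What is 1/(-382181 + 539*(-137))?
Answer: -1/456024 ≈ -2.1929e-6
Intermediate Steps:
1/(-382181 + 539*(-137)) = 1/(-382181 - 73843) = 1/(-456024) = -1/456024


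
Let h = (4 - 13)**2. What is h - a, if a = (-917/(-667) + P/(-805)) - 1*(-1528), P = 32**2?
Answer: -33782614/23345 ≈ -1447.1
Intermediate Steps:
P = 1024
a = 35673559/23345 (a = (-917/(-667) + 1024/(-805)) - 1*(-1528) = (-917*(-1/667) + 1024*(-1/805)) + 1528 = (917/667 - 1024/805) + 1528 = 2399/23345 + 1528 = 35673559/23345 ≈ 1528.1)
h = 81 (h = (-9)**2 = 81)
h - a = 81 - 1*35673559/23345 = 81 - 35673559/23345 = -33782614/23345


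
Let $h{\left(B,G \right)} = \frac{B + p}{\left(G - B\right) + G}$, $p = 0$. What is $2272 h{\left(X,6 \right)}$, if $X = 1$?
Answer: $\frac{2272}{11} \approx 206.55$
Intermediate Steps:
$h{\left(B,G \right)} = \frac{B}{- B + 2 G}$ ($h{\left(B,G \right)} = \frac{B + 0}{\left(G - B\right) + G} = \frac{B}{- B + 2 G}$)
$2272 h{\left(X,6 \right)} = 2272 \left(\left(-1\right) 1 \frac{1}{1 - 12}\right) = 2272 \left(\left(-1\right) 1 \frac{1}{-11}\right) = 2272 \left(\left(-1\right) 1 \left(- \frac{1}{11}\right)\right) = 2272 \cdot \frac{1}{11} = \frac{2272}{11}$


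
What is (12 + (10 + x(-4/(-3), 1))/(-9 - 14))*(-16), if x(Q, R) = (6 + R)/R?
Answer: -4144/23 ≈ -180.17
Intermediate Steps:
x(Q, R) = (6 + R)/R
(12 + (10 + x(-4/(-3), 1))/(-9 - 14))*(-16) = (12 + (10 + (6 + 1)/1)/(-9 - 14))*(-16) = (12 + (10 + 1*7)/(-23))*(-16) = (12 + (10 + 7)*(-1/23))*(-16) = (12 + 17*(-1/23))*(-16) = (12 - 17/23)*(-16) = (259/23)*(-16) = -4144/23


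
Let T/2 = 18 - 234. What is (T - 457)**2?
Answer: 790321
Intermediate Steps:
T = -432 (T = 2*(18 - 234) = 2*(-216) = -432)
(T - 457)**2 = (-432 - 457)**2 = (-889)**2 = 790321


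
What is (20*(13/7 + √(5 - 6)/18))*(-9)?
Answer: -2340/7 - 10*I ≈ -334.29 - 10.0*I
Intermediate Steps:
(20*(13/7 + √(5 - 6)/18))*(-9) = (20*(13*(⅐) + √(-1)*(1/18)))*(-9) = (20*(13/7 + I*(1/18)))*(-9) = (20*(13/7 + I/18))*(-9) = (260/7 + 10*I/9)*(-9) = -2340/7 - 10*I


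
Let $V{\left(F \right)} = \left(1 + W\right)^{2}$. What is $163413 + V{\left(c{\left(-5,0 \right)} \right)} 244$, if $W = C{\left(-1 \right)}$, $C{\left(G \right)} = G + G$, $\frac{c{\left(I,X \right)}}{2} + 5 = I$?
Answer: $163657$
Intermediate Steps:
$c{\left(I,X \right)} = -10 + 2 I$
$C{\left(G \right)} = 2 G$
$W = -2$ ($W = 2 \left(-1\right) = -2$)
$V{\left(F \right)} = 1$ ($V{\left(F \right)} = \left(1 - 2\right)^{2} = \left(-1\right)^{2} = 1$)
$163413 + V{\left(c{\left(-5,0 \right)} \right)} 244 = 163413 + 1 \cdot 244 = 163413 + 244 = 163657$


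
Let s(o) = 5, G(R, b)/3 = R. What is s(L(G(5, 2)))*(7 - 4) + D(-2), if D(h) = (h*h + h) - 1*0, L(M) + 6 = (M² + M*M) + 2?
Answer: 17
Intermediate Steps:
G(R, b) = 3*R
L(M) = -4 + 2*M² (L(M) = -6 + ((M² + M*M) + 2) = -6 + ((M² + M²) + 2) = -6 + (2*M² + 2) = -6 + (2 + 2*M²) = -4 + 2*M²)
D(h) = h + h² (D(h) = (h² + h) + 0 = (h + h²) + 0 = h + h²)
s(L(G(5, 2)))*(7 - 4) + D(-2) = 5*(7 - 4) - 2*(1 - 2) = 5*3 - 2*(-1) = 15 + 2 = 17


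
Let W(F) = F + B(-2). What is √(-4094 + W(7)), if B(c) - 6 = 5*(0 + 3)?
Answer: I*√4066 ≈ 63.765*I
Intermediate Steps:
B(c) = 21 (B(c) = 6 + 5*(0 + 3) = 6 + 5*3 = 6 + 15 = 21)
W(F) = 21 + F (W(F) = F + 21 = 21 + F)
√(-4094 + W(7)) = √(-4094 + (21 + 7)) = √(-4094 + 28) = √(-4066) = I*√4066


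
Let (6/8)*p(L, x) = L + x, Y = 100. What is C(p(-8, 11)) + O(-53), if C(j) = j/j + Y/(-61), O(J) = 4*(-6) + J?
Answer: -4736/61 ≈ -77.639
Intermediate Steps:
p(L, x) = 4*L/3 + 4*x/3 (p(L, x) = 4*(L + x)/3 = 4*L/3 + 4*x/3)
O(J) = -24 + J
C(j) = -39/61 (C(j) = j/j + 100/(-61) = 1 + 100*(-1/61) = 1 - 100/61 = -39/61)
C(p(-8, 11)) + O(-53) = -39/61 + (-24 - 53) = -39/61 - 77 = -4736/61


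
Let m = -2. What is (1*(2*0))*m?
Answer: 0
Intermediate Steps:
(1*(2*0))*m = (1*(2*0))*(-2) = (1*0)*(-2) = 0*(-2) = 0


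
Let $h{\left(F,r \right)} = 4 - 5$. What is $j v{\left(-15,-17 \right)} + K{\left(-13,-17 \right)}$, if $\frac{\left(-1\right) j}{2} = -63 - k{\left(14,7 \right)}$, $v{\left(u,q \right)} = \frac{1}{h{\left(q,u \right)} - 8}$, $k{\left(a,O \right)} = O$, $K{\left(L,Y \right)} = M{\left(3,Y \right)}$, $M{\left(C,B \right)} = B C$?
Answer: $- \frac{599}{9} \approx -66.556$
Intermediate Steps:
$h{\left(F,r \right)} = -1$
$K{\left(L,Y \right)} = 3 Y$ ($K{\left(L,Y \right)} = Y 3 = 3 Y$)
$v{\left(u,q \right)} = - \frac{1}{9}$ ($v{\left(u,q \right)} = \frac{1}{-1 - 8} = \frac{1}{-9} = - \frac{1}{9}$)
$j = 140$ ($j = - 2 \left(-63 - 7\right) = \left(-2\right) \left(-70\right) = 140$)
$j v{\left(-15,-17 \right)} + K{\left(-13,-17 \right)} = 140 \left(- \frac{1}{9}\right) + 3 \left(-17\right) = - \frac{140}{9} - 51 = - \frac{599}{9}$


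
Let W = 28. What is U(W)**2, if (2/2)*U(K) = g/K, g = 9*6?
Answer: 729/196 ≈ 3.7194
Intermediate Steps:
g = 54
U(K) = 54/K
U(W)**2 = (54/28)**2 = (54*(1/28))**2 = (27/14)**2 = 729/196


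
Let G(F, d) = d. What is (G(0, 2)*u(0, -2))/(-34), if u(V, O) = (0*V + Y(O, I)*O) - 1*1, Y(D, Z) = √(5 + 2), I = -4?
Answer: 1/17 + 2*√7/17 ≈ 0.37009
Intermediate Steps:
Y(D, Z) = √7
u(V, O) = -1 + O*√7 (u(V, O) = (0*V + √7*O) - 1*1 = (0 + O*√7) - 1 = O*√7 - 1 = -1 + O*√7)
(G(0, 2)*u(0, -2))/(-34) = (2*(-1 - 2*√7))/(-34) = (-2 - 4*√7)*(-1/34) = 1/17 + 2*√7/17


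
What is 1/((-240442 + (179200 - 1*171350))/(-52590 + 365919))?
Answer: -313329/232592 ≈ -1.3471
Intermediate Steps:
1/((-240442 + (179200 - 1*171350))/(-52590 + 365919)) = 1/((-240442 + (179200 - 171350))/313329) = 1/((-240442 + 7850)*(1/313329)) = 1/(-232592*1/313329) = 1/(-232592/313329) = -313329/232592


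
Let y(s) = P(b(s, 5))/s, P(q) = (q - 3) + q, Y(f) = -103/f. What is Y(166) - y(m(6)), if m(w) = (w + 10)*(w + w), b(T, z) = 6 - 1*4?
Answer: -9971/15936 ≈ -0.62569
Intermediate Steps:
b(T, z) = 2 (b(T, z) = 6 - 4 = 2)
m(w) = 2*w*(10 + w) (m(w) = (10 + w)*(2*w) = 2*w*(10 + w))
P(q) = -3 + 2*q (P(q) = (-3 + q) + q = -3 + 2*q)
y(s) = 1/s (y(s) = (-3 + 2*2)/s = (-3 + 4)/s = 1/s)
Y(166) - y(m(6)) = -103/166 - 1/(2*6*(10 + 6)) = -103*1/166 - 1/(2*6*16) = -103/166 - 1/192 = -9971/15936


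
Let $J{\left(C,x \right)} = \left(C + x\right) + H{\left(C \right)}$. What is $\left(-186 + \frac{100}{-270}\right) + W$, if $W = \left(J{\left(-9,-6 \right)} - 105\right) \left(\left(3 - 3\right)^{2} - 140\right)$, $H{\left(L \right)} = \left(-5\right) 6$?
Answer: $\frac{561968}{27} \approx 20814.0$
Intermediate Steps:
$H{\left(L \right)} = -30$
$J{\left(C,x \right)} = -30 + C + x$ ($J{\left(C,x \right)} = \left(C + x\right) - 30 = -30 + C + x$)
$W = 21000$ ($W = \left(\left(-30 - 9 - 6\right) - 105\right) \left(\left(3 - 3\right)^{2} - 140\right) = \left(-45 - 105\right) \left(0^{2} - 140\right) = - 150 \left(0 - 140\right) = \left(-150\right) \left(-140\right) = 21000$)
$\left(-186 + \frac{100}{-270}\right) + W = \left(-186 + \frac{100}{-270}\right) + 21000 = \left(-186 + 100 \left(- \frac{1}{270}\right)\right) + 21000 = \left(-186 - \frac{10}{27}\right) + 21000 = - \frac{5032}{27} + 21000 = \frac{561968}{27}$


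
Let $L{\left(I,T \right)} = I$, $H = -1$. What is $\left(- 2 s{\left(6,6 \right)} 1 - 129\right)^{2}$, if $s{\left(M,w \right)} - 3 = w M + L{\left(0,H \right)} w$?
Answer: $42849$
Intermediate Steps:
$s{\left(M,w \right)} = 3 + M w$ ($s{\left(M,w \right)} = 3 + \left(w M + 0 w\right) = 3 + \left(M w + 0\right) = 3 + M w$)
$\left(- 2 s{\left(6,6 \right)} 1 - 129\right)^{2} = \left(- 2 \left(3 + 6 \cdot 6\right) 1 - 129\right)^{2} = \left(- 2 \left(3 + 36\right) 1 - 129\right)^{2} = \left(\left(-2\right) 39 \cdot 1 - 129\right)^{2} = \left(\left(-78\right) 1 - 129\right)^{2} = \left(-78 - 129\right)^{2} = \left(-207\right)^{2} = 42849$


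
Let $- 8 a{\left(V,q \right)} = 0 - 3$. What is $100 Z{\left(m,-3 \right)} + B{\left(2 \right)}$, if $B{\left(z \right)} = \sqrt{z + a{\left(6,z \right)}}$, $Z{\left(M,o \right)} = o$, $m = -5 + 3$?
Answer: $-300 + \frac{\sqrt{38}}{4} \approx -298.46$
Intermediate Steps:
$m = -2$
$a{\left(V,q \right)} = \frac{3}{8}$ ($a{\left(V,q \right)} = - \frac{0 - 3}{8} = \left(- \frac{1}{8}\right) \left(-3\right) = \frac{3}{8}$)
$B{\left(z \right)} = \sqrt{\frac{3}{8} + z}$ ($B{\left(z \right)} = \sqrt{z + \frac{3}{8}} = \sqrt{\frac{3}{8} + z}$)
$100 Z{\left(m,-3 \right)} + B{\left(2 \right)} = 100 \left(-3\right) + \frac{\sqrt{6 + 16 \cdot 2}}{4} = -300 + \frac{\sqrt{6 + 32}}{4} = -300 + \frac{\sqrt{38}}{4}$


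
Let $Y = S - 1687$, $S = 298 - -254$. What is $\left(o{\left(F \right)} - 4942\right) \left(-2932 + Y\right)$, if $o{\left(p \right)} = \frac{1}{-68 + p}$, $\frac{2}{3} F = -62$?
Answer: $\frac{462280203}{23} \approx 2.0099 \cdot 10^{7}$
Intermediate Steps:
$F = -93$ ($F = \frac{3}{2} \left(-62\right) = -93$)
$S = 552$ ($S = 298 + 254 = 552$)
$Y = -1135$ ($Y = 552 - 1687 = -1135$)
$\left(o{\left(F \right)} - 4942\right) \left(-2932 + Y\right) = \left(\frac{1}{-68 - 93} - 4942\right) \left(-2932 - 1135\right) = \left(\frac{1}{-161} - 4942\right) \left(-4067\right) = \left(- \frac{1}{161} - 4942\right) \left(-4067\right) = \left(- \frac{795663}{161}\right) \left(-4067\right) = \frac{462280203}{23}$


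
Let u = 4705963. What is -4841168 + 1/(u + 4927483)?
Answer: -46637130504927/9633446 ≈ -4.8412e+6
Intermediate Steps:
-4841168 + 1/(u + 4927483) = -4841168 + 1/(4705963 + 4927483) = -4841168 + 1/9633446 = -46637130504927/9633446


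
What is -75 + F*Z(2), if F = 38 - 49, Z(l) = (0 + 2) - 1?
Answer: -86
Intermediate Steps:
Z(l) = 1 (Z(l) = 2 - 1 = 1)
F = -11
-75 + F*Z(2) = -75 - 11*1 = -75 - 11 = -86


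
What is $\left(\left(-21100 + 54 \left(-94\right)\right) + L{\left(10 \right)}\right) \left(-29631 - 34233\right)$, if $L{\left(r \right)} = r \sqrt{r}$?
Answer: $1671704064 - 638640 \sqrt{10} \approx 1.6697 \cdot 10^{9}$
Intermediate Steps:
$L{\left(r \right)} = r^{\frac{3}{2}}$
$\left(\left(-21100 + 54 \left(-94\right)\right) + L{\left(10 \right)}\right) \left(-29631 - 34233\right) = \left(\left(-21100 + 54 \left(-94\right)\right) + 10^{\frac{3}{2}}\right) \left(-29631 - 34233\right) = \left(\left(-21100 - 5076\right) + 10 \sqrt{10}\right) \left(-63864\right) = \left(-26176 + 10 \sqrt{10}\right) \left(-63864\right) = 1671704064 - 638640 \sqrt{10}$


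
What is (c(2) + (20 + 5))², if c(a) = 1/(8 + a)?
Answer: 63001/100 ≈ 630.01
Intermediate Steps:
(c(2) + (20 + 5))² = (1/(8 + 2) + (20 + 5))² = (1/10 + 25)² = (⅒ + 25)² = (251/10)² = 63001/100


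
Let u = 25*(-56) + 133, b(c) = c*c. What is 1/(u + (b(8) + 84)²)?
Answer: 1/20637 ≈ 4.8457e-5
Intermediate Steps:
b(c) = c²
u = -1267 (u = -1400 + 133 = -1267)
1/(u + (b(8) + 84)²) = 1/(-1267 + (8² + 84)²) = 1/(-1267 + (64 + 84)²) = 1/(-1267 + 148²) = 1/(-1267 + 21904) = 1/20637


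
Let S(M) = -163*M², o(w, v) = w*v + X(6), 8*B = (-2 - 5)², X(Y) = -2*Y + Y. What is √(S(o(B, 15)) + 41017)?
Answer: I*√74305859/8 ≈ 1077.5*I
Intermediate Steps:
X(Y) = -Y
B = 49/8 (B = (-2 - 5)²/8 = (⅛)*(-7)² = (⅛)*49 = 49/8 ≈ 6.1250)
o(w, v) = -6 + v*w (o(w, v) = w*v - 1*6 = v*w - 6 = -6 + v*w)
√(S(o(B, 15)) + 41017) = √(-163*(-6 + 15*(49/8))² + 41017) = √(-163*(-6 + 735/8)² + 41017) = √(-163*(687/8)² + 41017) = √(-163*471969/64 + 41017) = √(-76930947/64 + 41017) = √(-74305859/64) = I*√74305859/8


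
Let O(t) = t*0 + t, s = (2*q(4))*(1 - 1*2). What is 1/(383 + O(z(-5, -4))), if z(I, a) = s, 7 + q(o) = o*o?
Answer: 1/365 ≈ 0.0027397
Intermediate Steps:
q(o) = -7 + o² (q(o) = -7 + o*o = -7 + o²)
s = -18 (s = (2*(-7 + 4²))*(1 - 1*2) = (2*(-7 + 16))*(1 - 2) = (2*9)*(-1) = 18*(-1) = -18)
z(I, a) = -18
O(t) = t (O(t) = 0 + t = t)
1/(383 + O(z(-5, -4))) = 1/(383 - 18) = 1/365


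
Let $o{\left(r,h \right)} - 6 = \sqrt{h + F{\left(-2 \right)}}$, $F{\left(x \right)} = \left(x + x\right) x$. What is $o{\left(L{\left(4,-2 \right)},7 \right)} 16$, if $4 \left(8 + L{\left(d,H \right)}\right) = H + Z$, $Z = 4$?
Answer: $96 + 16 \sqrt{15} \approx 157.97$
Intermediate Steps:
$F{\left(x \right)} = 2 x^{2}$ ($F{\left(x \right)} = 2 x x = 2 x^{2}$)
$L{\left(d,H \right)} = -7 + \frac{H}{4}$ ($L{\left(d,H \right)} = -8 + \frac{H + 4}{4} = -8 + \frac{4 + H}{4} = -8 + \left(1 + \frac{H}{4}\right) = -7 + \frac{H}{4}$)
$o{\left(r,h \right)} = 6 + \sqrt{8 + h}$ ($o{\left(r,h \right)} = 6 + \sqrt{h + 2 \left(-2\right)^{2}} = 6 + \sqrt{h + 2 \cdot 4} = 6 + \sqrt{h + 8} = 6 + \sqrt{8 + h}$)
$o{\left(L{\left(4,-2 \right)},7 \right)} 16 = \left(6 + \sqrt{8 + 7}\right) 16 = \left(6 + \sqrt{15}\right) 16 = 96 + 16 \sqrt{15}$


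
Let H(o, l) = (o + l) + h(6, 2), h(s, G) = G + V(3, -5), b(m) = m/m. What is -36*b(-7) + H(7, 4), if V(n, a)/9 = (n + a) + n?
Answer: -14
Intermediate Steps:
b(m) = 1
V(n, a) = 9*a + 18*n (V(n, a) = 9*((n + a) + n) = 9*((a + n) + n) = 9*(a + 2*n) = 9*a + 18*n)
h(s, G) = 9 + G (h(s, G) = G + (9*(-5) + 18*3) = G + (-45 + 54) = G + 9 = 9 + G)
H(o, l) = 11 + l + o (H(o, l) = (o + l) + (9 + 2) = (l + o) + 11 = 11 + l + o)
-36*b(-7) + H(7, 4) = -36*1 + (11 + 4 + 7) = -36 + 22 = -14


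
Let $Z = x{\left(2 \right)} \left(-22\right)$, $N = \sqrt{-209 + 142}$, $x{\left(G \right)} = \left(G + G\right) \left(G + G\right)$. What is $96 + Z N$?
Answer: $96 - 352 i \sqrt{67} \approx 96.0 - 2881.2 i$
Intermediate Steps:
$x{\left(G \right)} = 4 G^{2}$ ($x{\left(G \right)} = 2 G 2 G = 4 G^{2}$)
$N = i \sqrt{67}$ ($N = \sqrt{-67} = i \sqrt{67} \approx 8.1853 i$)
$Z = -352$ ($Z = 4 \cdot 2^{2} \left(-22\right) = 4 \cdot 4 \left(-22\right) = 16 \left(-22\right) = -352$)
$96 + Z N = 96 - 352 i \sqrt{67}$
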